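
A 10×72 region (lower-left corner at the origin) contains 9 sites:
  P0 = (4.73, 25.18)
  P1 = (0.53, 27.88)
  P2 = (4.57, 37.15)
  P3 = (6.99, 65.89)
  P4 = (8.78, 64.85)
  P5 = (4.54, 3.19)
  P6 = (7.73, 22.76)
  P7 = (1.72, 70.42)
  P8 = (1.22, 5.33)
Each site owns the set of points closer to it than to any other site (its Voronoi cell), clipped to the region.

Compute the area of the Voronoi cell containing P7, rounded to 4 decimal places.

Area of P7's cell: 34.1311

1. box [0,10]×[0,72]: [(0, 0) (10, 0) (10, 72) (0, 72)]
2. ⊥bis P7·P0 via (3.225,47.8): [(0, 47.5854) (10, 48.2508) (10, 72) (0, 72)]  |A|=240.819
3. ⊥bis P7·P1 via (1.125,49.15): [(0, 49.1815) (10, 48.9017) (10, 72) (0, 72)]  |A|=229.584
4. ⊥bis P7·P2 via (3.145,53.785): [(0, 53.5156) (10, 54.3722) (10, 72) (0, 72)]  |A|=180.561
5. ⊥bis P7·P3 via (4.355,68.155): [(0, 63.0886) (7.6601, 72) (0, 72)]  |A|=34.1311
6. ⊥bis P7·P4 via (5.25,67.635): [(0, 63.0886) (7.6601, 72) (0, 72)]  |A|=34.1311
7. ⊥bis P7·P5 via (3.13,36.805): [(0, 63.0886) (7.6601, 72) (0, 72)]  |A|=34.1311
8. ⊥bis P7·P6 via (4.725,46.59): [(0, 63.0886) (7.6601, 72) (0, 72)]  |A|=34.1311
9. ⊥bis P7·P8 via (1.47,37.875): [(0, 63.0886) (7.6601, 72) (0, 72)]  |A|=34.1311
10. canonical 3-gon: [(0, 63.0886) (7.6601, 72) (0, 72)]
11. shoelace: 34.1311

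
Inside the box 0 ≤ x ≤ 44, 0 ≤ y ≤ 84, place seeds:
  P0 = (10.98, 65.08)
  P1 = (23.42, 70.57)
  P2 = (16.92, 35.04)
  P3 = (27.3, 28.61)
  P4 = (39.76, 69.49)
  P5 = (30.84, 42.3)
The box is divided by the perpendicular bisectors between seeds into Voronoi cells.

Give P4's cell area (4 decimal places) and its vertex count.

Area of P4's cell: 357.8889 (4 vertices)

1. box [0,44]×[0,84]: [(0, 0) (44, 0) (44, 84) (0, 84)]
2. ⊥bis P4·P0 via (25.37,67.285): [(35.6802, 0) (44, 0) (44, 84) (22.8087, 84)]  |A|=1239.4657
3. ⊥bis P4·P1 via (31.59,70.03): [(29.5888, 39.7527) (35.6802, 0) (44, 0) (44, 84) (32.5134, 84)]  |A|=1024.7643
4. ⊥bis P4·P2 via (28.34,52.265): [(30.3287, 50.9465) (44, 41.8826) (44, 84) (32.5134, 84)]  |A|=477.7373
5. ⊥bis P4·P3 via (33.53,49.05): [(30.3287, 50.9465) (32.8993, 49.2422) (44, 45.8588) (44, 84) (32.5134, 84)]  |A|=455.6679
6. ⊥bis P4·P5 via (35.3,55.895): [(30.7543, 57.3863) (44, 53.0409) (44, 84) (32.5134, 84)]  |A|=357.8889
7. canonical 4-gon: [(30.7543, 57.3863) (44, 53.0409) (44, 84) (32.5134, 84)]
8. shoelace: 357.8889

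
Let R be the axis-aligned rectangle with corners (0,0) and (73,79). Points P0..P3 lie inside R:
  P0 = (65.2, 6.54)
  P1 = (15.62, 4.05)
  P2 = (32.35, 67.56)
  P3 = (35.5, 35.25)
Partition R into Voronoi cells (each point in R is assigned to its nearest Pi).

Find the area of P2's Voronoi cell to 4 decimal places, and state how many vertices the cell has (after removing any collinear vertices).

1. box [0,73]×[0,79]: [(0, 0) (73, 0) (73, 79) (0, 79)]
2. ⊥bis P2·P0 via (48.775,37.05): [(0, 10.7921) (73, 50.0915) (73, 79) (0, 79)]  |A|=3544.7503
3. ⊥bis P2·P1 via (23.985,35.805): [(0, 42.1232) (39.0774, 31.8293) (73, 50.0915) (73, 79) (0, 79)]  |A|=2932.5807
4. ⊥bis P2·P3 via (33.925,51.405): [(0, 48.0975) (73, 55.2145) (73, 79) (0, 79)]  |A|=1996.1087
5. canonical 4-gon: [(0, 48.0975) (73, 55.2145) (73, 79) (0, 79)]
6. shoelace: 1996.1087

Area of P2's cell: 1996.1087 (4 vertices)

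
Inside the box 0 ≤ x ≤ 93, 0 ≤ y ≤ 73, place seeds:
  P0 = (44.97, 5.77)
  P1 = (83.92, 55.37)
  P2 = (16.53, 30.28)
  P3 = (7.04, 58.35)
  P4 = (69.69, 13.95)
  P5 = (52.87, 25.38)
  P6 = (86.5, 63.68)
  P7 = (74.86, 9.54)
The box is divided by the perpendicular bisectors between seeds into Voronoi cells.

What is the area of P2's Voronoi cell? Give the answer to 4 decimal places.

1. box [0,93]×[0,73]: [(0, 0) (93, 0) (93, 73) (0, 73)]
2. ⊥bis P2·P0 via (30.75,18.025): [(0, 0) (15.2158, 0) (78.1282, 73) (0, 73)]  |A|=3407.0575
3. ⊥bis P2·P1 via (50.225,42.825): [(0, 0) (15.2158, 0) (50.7976, 41.2871) (38.9905, 73) (0, 73)]  |A|=2786.4717
4. ⊥bis P2·P3 via (11.785,44.315): [(0, 40.3307) (0, 0) (15.2158, 0) (50.7976, 41.2871) (45.4347, 55.6914)]  |A|=1706.8758
5. ⊥bis P2·P4 via (43.11,22.115): [(0, 40.3307) (0, 0) (15.2158, 0) (48.0034, 38.0449) (49.8123, 43.9334) (45.4347, 55.6914)]  |A|=1701.5814
6. ⊥bis P2·P5 via (34.7,27.83): [(38.1235, 53.2196) (0, 40.3307) (0, 0) (15.2158, 0) (33.8653, 21.6399)]  |A|=1422.0633
7. ⊥bis P2·P6 via (51.515,46.98): [(38.1235, 53.2196) (0, 40.3307) (0, 0) (15.2158, 0) (33.8653, 21.6399)]  |A|=1422.0633
8. ⊥bis P2·P7 via (45.695,19.91): [(38.1235, 53.2196) (0, 40.3307) (0, 0) (15.2158, 0) (33.8653, 21.6399)]  |A|=1422.0633
9. canonical 5-gon: [(38.1235, 53.2196) (0, 40.3307) (0, 0) (15.2158, 0) (33.8653, 21.6399)]
10. shoelace: 1422.0633

Area of P2's cell: 1422.0633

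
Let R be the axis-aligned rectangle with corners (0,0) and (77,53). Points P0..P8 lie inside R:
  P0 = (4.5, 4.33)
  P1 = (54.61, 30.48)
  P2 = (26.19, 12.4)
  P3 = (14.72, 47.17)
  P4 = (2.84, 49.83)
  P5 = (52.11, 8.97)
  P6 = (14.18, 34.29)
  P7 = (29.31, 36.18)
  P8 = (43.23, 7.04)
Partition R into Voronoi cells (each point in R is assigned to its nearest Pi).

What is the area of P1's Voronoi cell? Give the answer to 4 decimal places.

1. box [0,77]×[0,53]: [(0, 0) (77, 0) (77, 53) (0, 53)]
2. ⊥bis P1·P0 via (29.555,17.405): [(38.6378, 0) (77, 0) (77, 53) (10.9797, 53)]  |A|=2766.1359
3. ⊥bis P1·P2 via (40.4,21.44): [(54.0395, 0) (77, 0) (77, 53) (20.3224, 53)]  |A|=2110.4085
4. ⊥bis P1·P3 via (34.665,38.825): [(32.5524, 33.7757) (54.0395, 0) (77, 0) (77, 53) (40.5958, 53)]  |A|=1915.5376
5. ⊥bis P1·P4 via (28.725,40.155): [(32.5524, 33.7757) (54.0395, 0) (77, 0) (77, 53) (40.5958, 53)]  |A|=1915.5376
6. ⊥bis P1·P5 via (53.36,19.725): [(32.5524, 33.7757) (40.5434, 21.2146) (77, 16.9774) (77, 53) (40.5958, 53)]  |A|=1362.5187
7. ⊥bis P1·P6 via (34.395,32.385): [(35.0998, 39.8642) (34.2714, 31.0735) (40.5434, 21.2146) (77, 16.9774) (77, 53) (40.5958, 53)]  |A|=1353.8437
8. ⊥bis P1·P7 via (41.96,33.33): [(39.5738, 22.7387) (40.5434, 21.2146) (77, 16.9774) (77, 53) (46.3916, 53)]  |A|=1162.9462
9. ⊥bis P1·P8 via (48.92,18.76): [(39.6873, 23.2424) (44.9093, 20.7072) (77, 16.9774) (77, 53) (46.3916, 53)]  |A|=1158.4061
10. canonical 5-gon: [(39.6873, 23.2424) (44.9093, 20.7072) (77, 16.9774) (77, 53) (46.3916, 53)]
11. shoelace: 1158.4061

Area of P1's cell: 1158.4061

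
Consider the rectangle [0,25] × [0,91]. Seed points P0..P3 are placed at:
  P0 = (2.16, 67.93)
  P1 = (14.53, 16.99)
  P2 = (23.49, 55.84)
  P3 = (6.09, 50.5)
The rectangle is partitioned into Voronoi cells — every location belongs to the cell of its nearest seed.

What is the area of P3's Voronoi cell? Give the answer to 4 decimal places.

1. box [0,25]×[0,91]: [(0, 0) (25, 0) (25, 91) (0, 91)]
2. ⊥bis P3·P0 via (4.125,59.215): [(0, 58.2849) (0, 0) (25, 0) (25, 63.9218)]  |A|=1527.5835
3. ⊥bis P3·P1 via (10.31,33.745): [(0, 58.2849) (0, 31.1483) (25, 37.4449) (25, 63.9218)]  |A|=670.1689
4. ⊥bis P3·P2 via (14.79,53.17): [(12.3647, 61.0728) (0, 58.2849) (0, 31.1483) (20.0023, 36.1861)]  |A|=435.9015
5. canonical 4-gon: [(12.3647, 61.0728) (0, 58.2849) (0, 31.1483) (20.0023, 36.1861)]
6. shoelace: 435.9015

Area of P3's cell: 435.9015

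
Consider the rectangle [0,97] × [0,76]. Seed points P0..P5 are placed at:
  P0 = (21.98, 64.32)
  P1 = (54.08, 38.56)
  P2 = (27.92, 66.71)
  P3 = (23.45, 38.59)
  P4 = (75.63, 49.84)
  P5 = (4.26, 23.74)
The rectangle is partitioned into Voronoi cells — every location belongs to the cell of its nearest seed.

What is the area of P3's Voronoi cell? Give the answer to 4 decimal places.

1. box [0,97]×[0,76]: [(0, 0) (97, 0) (97, 76) (0, 76)]
2. ⊥bis P3·P0 via (22.715,51.455): [(0, 50.1573) (0, 0) (97, 0) (97, 55.699)]  |A|=5134.0298
3. ⊥bis P3·P1 via (38.765,38.575): [(38.7785, 52.3727) (0, 50.1573) (0, 0) (38.7272, 0)]  |A|=1986.6371
4. ⊥bis P3·P2 via (25.685,52.65): [(38.7767, 50.5689) (30.4298, 51.8958) (0, 50.1573) (0, 0) (38.7272, 0)]  |A|=1979.1077
5. ⊥bis P3·P4 via (49.54,44.215): [(38.7767, 50.5689) (30.4298, 51.8958) (0, 50.1573) (0, 0) (38.7272, 0)]  |A|=1979.1077
6. ⊥bis P3·P5 via (13.855,31.165): [(38.7767, 50.5689) (30.4298, 51.8958) (0, 50.1573) (0, 49.0692) (37.9717, 0) (38.7272, 0)]  |A|=1047.4861
7. canonical 6-gon: [(38.7767, 50.5689) (30.4298, 51.8958) (0, 50.1573) (0, 49.0692) (37.9717, 0) (38.7272, 0)]
8. shoelace: 1047.4861

Area of P3's cell: 1047.4861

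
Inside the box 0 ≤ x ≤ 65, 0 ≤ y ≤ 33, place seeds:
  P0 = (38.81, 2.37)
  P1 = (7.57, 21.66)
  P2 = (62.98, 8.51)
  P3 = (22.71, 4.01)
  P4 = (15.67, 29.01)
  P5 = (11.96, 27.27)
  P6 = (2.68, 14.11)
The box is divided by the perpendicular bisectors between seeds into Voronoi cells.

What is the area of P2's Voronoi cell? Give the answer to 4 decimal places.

1. box [0,65]×[0,33]: [(0, 0) (65, 0) (65, 33) (0, 33)]
2. ⊥bis P2·P0 via (50.895,5.44): [(52.2769, 0) (65, 0) (65, 33) (43.8938, 33)]  |A|=558.1823
3. ⊥bis P2·P1 via (35.275,15.085): [(52.2769, 0) (65, 0) (65, 33) (43.8938, 33)]  |A|=558.1823
4. ⊥bis P2·P3 via (42.845,6.26): [(52.2769, 0) (65, 0) (65, 33) (43.8938, 33)]  |A|=558.1823
5. ⊥bis P2·P4 via (39.325,18.76): [(44.4857, 30.67) (52.2769, 0) (65, 0) (65, 33) (45.4954, 33)]  |A|=556.3165
6. ⊥bis P2·P5 via (37.47,17.89): [(44.4857, 30.67) (52.2769, 0) (65, 0) (65, 33) (45.4954, 33)]  |A|=556.3165
7. ⊥bis P2·P6 via (32.83,11.31): [(44.4857, 30.67) (52.2769, 0) (65, 0) (65, 33) (45.4954, 33)]  |A|=556.3165
8. canonical 5-gon: [(44.4857, 30.67) (52.2769, 0) (65, 0) (65, 33) (45.4954, 33)]
9. shoelace: 556.3165

Area of P2's cell: 556.3165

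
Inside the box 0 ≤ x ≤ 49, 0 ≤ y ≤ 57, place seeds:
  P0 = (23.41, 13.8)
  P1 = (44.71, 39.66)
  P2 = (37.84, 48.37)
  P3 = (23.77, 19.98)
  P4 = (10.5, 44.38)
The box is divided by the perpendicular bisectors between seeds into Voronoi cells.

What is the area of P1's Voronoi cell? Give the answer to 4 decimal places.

1. box [0,49]×[0,57]: [(0, 0) (49, 0) (49, 57) (0, 57)]
2. ⊥bis P1·P0 via (34.06,26.73): [(0, 54.7841) (49, 14.4244) (49, 57) (0, 57)]  |A|=1097.3919
3. ⊥bis P1·P2 via (41.275,44.015): [(26.8694, 32.6526) (49, 14.4244) (49, 50.1081)]  |A|=394.8498
4. ⊥bis P1·P3 via (34.24,29.82): [(29.5734, 34.7854) (47.7126, 15.4848) (49, 14.4244) (49, 50.1081)]  |A|=349.4125
5. ⊥bis P1·P4 via (27.605,42.02): [(29.5734, 34.7854) (47.7126, 15.4848) (49, 14.4244) (49, 50.1081)]  |A|=349.4125
6. canonical 4-gon: [(29.5734, 34.7854) (47.7126, 15.4848) (49, 14.4244) (49, 50.1081)]
7. shoelace: 349.4125

Area of P1's cell: 349.4125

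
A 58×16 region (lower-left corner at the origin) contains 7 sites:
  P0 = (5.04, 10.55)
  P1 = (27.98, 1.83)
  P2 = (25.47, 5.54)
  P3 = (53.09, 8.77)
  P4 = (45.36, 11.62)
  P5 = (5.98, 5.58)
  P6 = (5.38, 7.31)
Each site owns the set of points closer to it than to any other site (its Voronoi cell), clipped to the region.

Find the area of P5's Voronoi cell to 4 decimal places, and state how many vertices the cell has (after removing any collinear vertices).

Area of P5's cell: 113.2383 (4 vertices)

1. box [0,58]×[0,16]: [(0, 0) (58, 0) (58, 16) (0, 16)]
2. ⊥bis P5·P0 via (5.51,8.065): [(0, 7.0229) (0, 0) (58, 0) (58, 16) (47.4642, 16)]  |A|=714.9538
3. ⊥bis P5·P1 via (16.98,3.705): [(18.13, 10.4519) (0, 7.0229) (0, 0) (16.3485, 0)]  |A|=149.0986
4. ⊥bis P5·P2 via (15.725,5.56): [(15.7341, 9.9987) (0, 7.0229) (0, 0) (15.7136, 0)]  |A|=133.8073
5. ⊥bis P5·P3 via (29.535,7.175): [(15.7341, 9.9987) (0, 7.0229) (0, 0) (15.7136, 0)]  |A|=133.8073
6. ⊥bis P5·P4 via (25.67,8.6): [(15.7341, 9.9987) (0, 7.0229) (0, 0) (15.7136, 0)]  |A|=133.8073
7. ⊥bis P5·P6 via (5.68,6.445): [(15.734, 9.9319) (0, 4.4751) (0, 0) (15.7136, 0)]  |A|=113.2383
8. canonical 4-gon: [(15.734, 9.9319) (0, 4.4751) (0, 0) (15.7136, 0)]
9. shoelace: 113.2383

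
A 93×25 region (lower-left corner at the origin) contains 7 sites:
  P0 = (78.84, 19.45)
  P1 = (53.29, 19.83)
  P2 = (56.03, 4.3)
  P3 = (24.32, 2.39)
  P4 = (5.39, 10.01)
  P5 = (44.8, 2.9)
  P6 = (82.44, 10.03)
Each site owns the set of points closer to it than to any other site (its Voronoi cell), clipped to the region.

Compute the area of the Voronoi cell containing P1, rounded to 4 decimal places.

1. box [0,93]×[0,25]: [(0, 0) (93, 0) (93, 25) (0, 25)]
2. ⊥bis P1·P0 via (66.065,19.64): [(0, 0) (65.7729, 0) (66.1447, 25) (0, 25)]  |A|=1648.9702
3. ⊥bis P1·P2 via (54.66,12.065): [(0, 2.4212) (65.982, 14.0626) (66.1447, 25) (0, 25)]  |A|=1106.6244
4. ⊥bis P1·P3 via (38.805,11.11): [(39.8076, 9.4446) (65.982, 14.0626) (66.1447, 25) (30.4432, 25)]  |A|=420.4415
5. ⊥bis P1·P4 via (29.34,14.92): [(39.8076, 9.4446) (65.982, 14.0626) (66.1447, 25) (30.4432, 25)]  |A|=420.4415
6. ⊥bis P1·P5 via (49.045,11.365): [(34.1569, 18.831) (49.4738, 11.15) (65.982, 14.0626) (66.1447, 25) (30.4432, 25)]  |A|=370.2575
7. ⊥bis P1·P6 via (67.865,14.93): [(34.1569, 18.831) (49.4738, 11.15) (65.982, 14.0626) (66.1447, 25) (30.4432, 25)]  |A|=370.2575
8. canonical 5-gon: [(34.1569, 18.831) (49.4738, 11.15) (65.982, 14.0626) (66.1447, 25) (30.4432, 25)]
9. shoelace: 370.2575

Area of P1's cell: 370.2575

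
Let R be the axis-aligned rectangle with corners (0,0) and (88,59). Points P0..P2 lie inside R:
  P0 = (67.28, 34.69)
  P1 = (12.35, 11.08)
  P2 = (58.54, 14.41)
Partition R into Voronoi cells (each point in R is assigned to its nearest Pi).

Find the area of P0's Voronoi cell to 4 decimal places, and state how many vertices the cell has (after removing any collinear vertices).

1. box [0,88]×[0,59]: [(0, 0) (88, 0) (88, 59) (0, 59)]
2. ⊥bis P0·P1 via (39.815,22.885): [(49.6514, 0) (88, 0) (88, 59) (24.2921, 59)]  |A|=3010.6672
3. ⊥bis P0·P2 via (62.91,24.55): [(33.6859, 37.1446) (88, 13.7371) (88, 59) (24.2921, 59)]  |A|=1925.3888
4. canonical 4-gon: [(33.6859, 37.1446) (88, 13.7371) (88, 59) (24.2921, 59)]
5. shoelace: 1925.3888

Area of P0's cell: 1925.3888 (4 vertices)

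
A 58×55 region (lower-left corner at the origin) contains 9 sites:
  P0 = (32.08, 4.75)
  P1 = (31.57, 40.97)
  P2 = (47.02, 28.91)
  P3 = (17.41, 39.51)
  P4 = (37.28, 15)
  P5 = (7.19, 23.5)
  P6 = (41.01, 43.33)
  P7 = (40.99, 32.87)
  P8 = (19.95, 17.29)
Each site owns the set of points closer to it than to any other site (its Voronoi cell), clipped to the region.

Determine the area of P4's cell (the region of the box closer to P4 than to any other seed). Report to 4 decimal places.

1. box [0,58]×[0,55]: [(0, 0) (58, 0) (58, 55) (0, 55)]
2. ⊥bis P4·P0 via (34.68,9.875): [(0, 27.4688) (54.1451, 0) (58, 0) (58, 55) (0, 55)]  |A|=2446.3501
3. ⊥bis P4·P1 via (34.425,27.985): [(9.6987, 22.5484) (54.1451, 0) (58, 0) (58, 33.1684)]  |A|=844.4995
4. ⊥bis P4·P2 via (42.15,21.955): [(33.7502, 27.8366) (9.6987, 22.5484) (54.1451, 0) (58, 0) (58, 10.8566)]  |A|=573.9713
5. ⊥bis P4·P3 via (27.345,27.255): [(33.7502, 27.8366) (25.9458, 26.1207) (16.9818, 18.8536) (54.1451, 0) (58, 0) (58, 10.8566)]  |A|=530.9477
6. ⊥bis P4·P5 via (22.235,19.25): [(33.7502, 27.8366) (25.9458, 26.1207) (23.6501, 24.2596) (21.4786, 16.5723) (54.1451, 0) (58, 0) (58, 10.8566)]  |A|=511.1864
7. ⊥bis P4·P6 via (39.145,29.165): [(33.7502, 27.8366) (25.9458, 26.1207) (23.6501, 24.2596) (21.4786, 16.5723) (54.1451, 0) (58, 0) (58, 10.8566)]  |A|=511.1864
8. ⊥bis P4·P7 via (39.135,23.935): [(39.4012, 23.8797) (27.2383, 26.4049) (25.9458, 26.1207) (23.6501, 24.2596) (21.4786, 16.5723) (54.1451, 0) (58, 0) (58, 10.8566)]  |A|=494.2574
9. ⊥bis P4·P8 via (28.615,16.145): [(39.4012, 23.8797) (29.8978, 25.8527) (28.2196, 13.1525) (54.1451, 0) (58, 0) (58, 10.8566)]  |A|=421.5779
10. canonical 6-gon: [(39.4012, 23.8797) (29.8978, 25.8527) (28.2196, 13.1525) (54.1451, 0) (58, 0) (58, 10.8566)]
11. shoelace: 421.5779

Area of P4's cell: 421.5779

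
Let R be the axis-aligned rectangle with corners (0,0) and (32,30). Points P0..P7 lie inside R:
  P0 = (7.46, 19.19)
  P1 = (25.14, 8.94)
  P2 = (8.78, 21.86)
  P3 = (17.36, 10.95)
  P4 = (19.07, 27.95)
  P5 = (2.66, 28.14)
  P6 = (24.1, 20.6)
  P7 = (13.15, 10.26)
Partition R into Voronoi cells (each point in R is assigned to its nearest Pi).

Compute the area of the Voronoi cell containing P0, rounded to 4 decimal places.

1. box [0,32]×[0,30]: [(0, 0) (32, 0) (32, 30) (0, 30)]
2. ⊥bis P0·P1 via (16.3,14.065): [(0, 0) (8.1458, 0) (25.5383, 30) (0, 30)]  |A|=505.262
3. ⊥bis P0·P2 via (8.12,20.525): [(0, 24.5394) (0, 0) (8.1458, 0) (17.3886, 15.9428)]  |A|=278.2864
4. ⊥bis P0·P3 via (12.41,15.07): [(14.376, 17.4321) (0, 24.5394) (0, 0.1599)]  |A|=175.2401
5. ⊥bis P0·P4 via (13.265,23.57): [(14.376, 17.4321) (0, 24.5394) (0, 0.1599)]  |A|=175.2401
6. ⊥bis P0·P5 via (5.06,23.665): [(14.376, 17.4321) (3.4813, 22.8183) (0, 20.9513) (0, 0.1599)]  |A|=168.9945
7. ⊥bis P0·P6 via (15.78,19.895): [(14.376, 17.4321) (3.4813, 22.8183) (0, 20.9513) (0, 0.1599)]  |A|=168.9945
8. ⊥bis P0·P7 via (10.305,14.725): [(14.1755, 17.1912) (14.376, 17.4321) (3.4813, 22.8183) (0, 20.9513) (0, 8.1589)]  |A|=112.2997
9. canonical 5-gon: [(14.1755, 17.1912) (14.376, 17.4321) (3.4813, 22.8183) (0, 20.9513) (0, 8.1589)]
10. shoelace: 112.2997

Area of P0's cell: 112.2997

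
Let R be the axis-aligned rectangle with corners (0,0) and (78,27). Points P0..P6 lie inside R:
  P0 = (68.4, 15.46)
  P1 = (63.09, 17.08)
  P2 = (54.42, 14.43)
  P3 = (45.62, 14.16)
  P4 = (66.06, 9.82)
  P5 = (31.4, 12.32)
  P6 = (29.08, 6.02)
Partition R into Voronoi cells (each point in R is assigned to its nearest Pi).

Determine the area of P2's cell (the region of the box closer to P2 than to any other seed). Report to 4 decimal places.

Area of P2's cell: 206.6679

1. box [0,78]×[0,27]: [(0, 0) (78, 0) (78, 27) (0, 27)]
2. ⊥bis P2·P0 via (61.41,14.945): [(0, 0) (62.5111, 0) (60.5218, 27) (0, 27)]  |A|=1660.9445
3. ⊥bis P2·P1 via (58.755,15.755): [(0, 0) (62.5111, 0) (62.1746, 4.5671) (55.3179, 27) (0, 27)]  |A|=1602.5753
4. ⊥bis P2·P3 via (50.02,14.295): [(50.4586, 0) (62.5111, 0) (62.1746, 4.5671) (55.3179, 27) (49.6302, 27)]  |A|=251.3767
5. ⊥bis P2·P4 via (60.24,12.125): [(50.4586, 0) (55.4379, 0) (60.0281, 11.5899) (55.3179, 27) (49.6302, 27)]  |A|=206.6679
6. ⊥bis P2·P5 via (42.91,13.375): [(50.4586, 0) (55.4379, 0) (60.0281, 11.5899) (55.3179, 27) (49.6302, 27)]  |A|=206.6679
7. ⊥bis P2·P6 via (41.75,10.225): [(50.4586, 0) (55.4379, 0) (60.0281, 11.5899) (55.3179, 27) (49.6302, 27)]  |A|=206.6679
8. canonical 5-gon: [(50.4586, 0) (55.4379, 0) (60.0281, 11.5899) (55.3179, 27) (49.6302, 27)]
9. shoelace: 206.6679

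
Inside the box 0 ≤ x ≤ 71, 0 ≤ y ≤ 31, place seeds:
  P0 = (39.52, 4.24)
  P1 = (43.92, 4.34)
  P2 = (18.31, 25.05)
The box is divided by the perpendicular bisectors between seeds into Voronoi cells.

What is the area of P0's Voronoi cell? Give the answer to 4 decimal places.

Area of P0's cell: 370.4293

1. box [0,71]×[0,31]: [(0, 0) (71, 0) (71, 31) (0, 31)]
2. ⊥bis P0·P1 via (41.72,4.29): [(0, 0) (41.8175, 0) (41.113, 31) (0, 31)]  |A|=1285.422
3. ⊥bis P0·P2 via (28.915,14.645): [(14.5462, 0) (41.8175, 0) (41.2001, 27.1662)]  |A|=370.4293
4. canonical 3-gon: [(14.5462, 0) (41.8175, 0) (41.2001, 27.1662)]
5. shoelace: 370.4293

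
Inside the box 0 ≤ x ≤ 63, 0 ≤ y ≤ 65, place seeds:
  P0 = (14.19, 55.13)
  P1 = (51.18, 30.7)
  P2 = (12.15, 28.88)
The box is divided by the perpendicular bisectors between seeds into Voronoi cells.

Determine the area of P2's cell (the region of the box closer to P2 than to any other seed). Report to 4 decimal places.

Area of P2's cell: 1341.5094

1. box [0,63]×[0,65]: [(0, 0) (63, 0) (63, 65) (0, 65)]
2. ⊥bis P2·P0 via (13.17,42.005): [(0, 43.0285) (0, 0) (63, 0) (63, 38.1325)]  |A|=2556.5713
3. ⊥bis P2·P1 via (31.665,29.79): [(31.1606, 40.6069) (0, 43.0285) (0, 0) (33.0541, 0)]  |A|=1341.5094
4. canonical 4-gon: [(31.1606, 40.6069) (0, 43.0285) (0, 0) (33.0541, 0)]
5. shoelace: 1341.5094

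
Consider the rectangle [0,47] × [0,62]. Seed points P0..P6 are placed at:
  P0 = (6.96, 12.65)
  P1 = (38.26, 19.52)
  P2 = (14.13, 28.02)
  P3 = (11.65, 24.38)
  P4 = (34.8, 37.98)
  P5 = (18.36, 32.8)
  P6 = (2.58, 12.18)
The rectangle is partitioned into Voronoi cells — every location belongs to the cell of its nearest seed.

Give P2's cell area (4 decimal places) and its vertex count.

1. box [0,47]×[0,62]: [(0, 0) (47, 0) (47, 62) (0, 62)]
2. ⊥bis P2·P0 via (10.545,20.335): [(0, 25.2542) (47, 3.329) (47, 62) (0, 62)]  |A|=2242.2957
3. ⊥bis P2·P1 via (26.195,23.77): [(0, 25.2542) (22.947, 14.5495) (39.6618, 62) (0, 62)]  |A|=1362.5899
4. ⊥bis P2·P3 via (12.89,26.2): [(0, 34.9822) (24.3101, 18.4192) (39.6618, 62) (0, 62)]  |A|=1192.6501
5. ⊥bis P2·P4 via (24.465,33): [(0, 34.9822) (24.3101, 18.4192) (27.3427, 27.028) (10.4911, 62) (0, 62)]  |A|=682.5708
6. ⊥bis P2·P5 via (16.245,30.41): [(0, 44.7858) (0, 34.9822) (24.3101, 18.4192) (25.6136, 22.1194)]  |A|=181.3227
7. ⊥bis P2·P6 via (8.355,20.1): [(0, 44.7858) (0, 34.9822) (24.3101, 18.4192) (25.6136, 22.1194)]  |A|=181.3227
8. canonical 4-gon: [(0, 44.7858) (0, 34.9822) (24.3101, 18.4192) (25.6136, 22.1194)]
9. shoelace: 181.3227

Area of P2's cell: 181.3227 (4 vertices)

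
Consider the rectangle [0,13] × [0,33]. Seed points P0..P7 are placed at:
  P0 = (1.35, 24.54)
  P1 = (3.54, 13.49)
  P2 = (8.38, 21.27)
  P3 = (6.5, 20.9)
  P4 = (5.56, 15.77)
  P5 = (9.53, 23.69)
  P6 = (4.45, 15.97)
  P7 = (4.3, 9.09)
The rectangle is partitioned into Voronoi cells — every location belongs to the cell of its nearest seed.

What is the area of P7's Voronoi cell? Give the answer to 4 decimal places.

Area of P7's cell: 147.2988

1. box [0,13]×[0,33]: [(0, 0) (13, 0) (13, 33) (0, 33)]
2. ⊥bis P7·P0 via (2.825,16.815): [(0, 16.2756) (0, 0) (13, 0) (13, 18.7578)]  |A|=227.7171
3. ⊥bis P7·P1 via (3.92,11.29): [(0, 10.6129) (0, 0) (13, 0) (13, 12.8584)]  |A|=152.5633
4. ⊥bis P7·P2 via (6.34,15.18): [(0, 10.6129) (0, 0) (13, 0) (13, 12.8584)]  |A|=152.5633
5. ⊥bis P7·P3 via (5.4,14.995): [(0, 10.6129) (0, 0) (13, 0) (13, 12.8584)]  |A|=152.5633
6. ⊥bis P7·P4 via (4.93,12.43): [(7.6021, 11.926) (0, 10.6129) (0, 0) (13, 0) (13, 10.9078)]  |A|=147.2988
7. ⊥bis P7·P5 via (6.915,16.39): [(7.6021, 11.926) (0, 10.6129) (0, 0) (13, 0) (13, 10.9078)]  |A|=147.2988
8. ⊥bis P7·P6 via (4.375,12.53): [(7.6021, 11.926) (0, 10.6129) (0, 0) (13, 0) (13, 10.9078)]  |A|=147.2988
9. canonical 5-gon: [(7.6021, 11.926) (0, 10.6129) (0, 0) (13, 0) (13, 10.9078)]
10. shoelace: 147.2988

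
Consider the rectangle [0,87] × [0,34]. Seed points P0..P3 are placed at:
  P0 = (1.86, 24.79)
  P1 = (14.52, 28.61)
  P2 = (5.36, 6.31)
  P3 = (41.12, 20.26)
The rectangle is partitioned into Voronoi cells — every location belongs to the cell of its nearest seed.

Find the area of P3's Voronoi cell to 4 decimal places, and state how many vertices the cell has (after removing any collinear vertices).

1. box [0,87]×[0,34]: [(0, 0) (87, 0) (87, 34) (0, 34)]
2. ⊥bis P3·P0 via (21.49,22.525): [(18.891, 0) (87, 0) (87, 34) (22.814, 34)]  |A|=2249.015
3. ⊥bis P3·P1 via (27.82,24.435): [(20.1496, 0) (87, 0) (87, 34) (30.8225, 34)]  |A|=2091.4733
4. ⊥bis P3·P2 via (23.24,13.285): [(23.8384, 11.7511) (28.4225, 0) (87, 0) (87, 34) (30.8225, 34)]  |A|=2042.8657
5. canonical 5-gon: [(23.8384, 11.7511) (28.4225, 0) (87, 0) (87, 34) (30.8225, 34)]
6. shoelace: 2042.8657

Area of P3's cell: 2042.8657 (5 vertices)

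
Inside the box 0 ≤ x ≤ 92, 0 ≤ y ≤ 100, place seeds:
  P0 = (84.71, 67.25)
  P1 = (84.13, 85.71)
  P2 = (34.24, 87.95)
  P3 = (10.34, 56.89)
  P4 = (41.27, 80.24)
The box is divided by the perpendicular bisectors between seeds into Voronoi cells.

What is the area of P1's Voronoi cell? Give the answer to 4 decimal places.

1. box [0,92]×[0,100]: [(0, 0) (92, 0) (92, 100) (0, 100)]
2. ⊥bis P1·P0 via (84.42,76.48): [(0, 73.8276) (92, 76.7182) (92, 100) (0, 100)]  |A|=2274.8959
3. ⊥bis P1·P2 via (59.185,86.83): [(58.684, 75.6714) (92, 76.7182) (92, 100) (59.7763, 100)]  |A|=779.8077
4. ⊥bis P1·P3 via (47.235,71.3): [(58.684, 75.6714) (92, 76.7182) (92, 100) (59.7763, 100)]  |A|=779.8077
5. ⊥bis P1·P4 via (62.7,82.975): [(63.6124, 75.8262) (92, 76.7182) (92, 100) (60.5272, 100)]  |A|=710.8664
6. canonical 4-gon: [(63.6124, 75.8262) (92, 76.7182) (92, 100) (60.5272, 100)]
7. shoelace: 710.8664

Area of P1's cell: 710.8664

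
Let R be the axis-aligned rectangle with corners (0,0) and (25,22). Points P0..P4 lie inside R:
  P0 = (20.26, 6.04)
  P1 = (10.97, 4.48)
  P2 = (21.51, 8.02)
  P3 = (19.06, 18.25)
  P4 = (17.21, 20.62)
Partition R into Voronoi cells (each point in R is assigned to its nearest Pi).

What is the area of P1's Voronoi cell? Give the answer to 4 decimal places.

Area of P1's cell: 230.8563

1. box [0,25]×[0,22]: [(0, 0) (25, 0) (25, 22) (0, 22)]
2. ⊥bis P1·P0 via (15.615,5.26): [(0, 0) (16.4983, 0) (12.804, 22) (0, 22)]  |A|=322.3247
3. ⊥bis P1·P2 via (16.24,6.25): [(0, 0) (16.4983, 0) (14.6576, 10.9614) (10.9502, 22) (0, 22)]  |A|=312.093
4. ⊥bis P1·P3 via (15.015,11.365): [(0, 20.1864) (0, 0) (16.4983, 0) (14.6576, 10.9614) (14.4009, 11.7258)]  |A|=242.7826
5. ⊥bis P1·P4 via (14.09,12.55): [(10.8965, 13.7847) (0, 17.9974) (0, 0) (16.4983, 0) (14.6576, 10.9614) (14.4009, 11.7258)]  |A|=230.8563
6. canonical 6-gon: [(10.8965, 13.7847) (0, 17.9974) (0, 0) (16.4983, 0) (14.6576, 10.9614) (14.4009, 11.7258)]
7. shoelace: 230.8563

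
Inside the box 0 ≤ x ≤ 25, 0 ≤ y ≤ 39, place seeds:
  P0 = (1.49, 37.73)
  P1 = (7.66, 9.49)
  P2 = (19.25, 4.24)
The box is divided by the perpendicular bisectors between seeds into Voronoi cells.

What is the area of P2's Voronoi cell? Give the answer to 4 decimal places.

Area of P2's cell: 233.1722

1. box [0,25]×[0,39]: [(0, 0) (25, 0) (25, 39) (0, 39)]
2. ⊥bis P2·P0 via (10.37,20.985): [(0, 15.4857) (0, 0) (25, 0) (25, 28.7434)]  |A|=552.8639
3. ⊥bis P2·P1 via (13.455,6.865): [(22.8486, 27.6025) (10.3453, 0) (25, 0) (25, 28.7434)]  |A|=233.1722
4. canonical 4-gon: [(22.8486, 27.6025) (10.3453, 0) (25, 0) (25, 28.7434)]
5. shoelace: 233.1722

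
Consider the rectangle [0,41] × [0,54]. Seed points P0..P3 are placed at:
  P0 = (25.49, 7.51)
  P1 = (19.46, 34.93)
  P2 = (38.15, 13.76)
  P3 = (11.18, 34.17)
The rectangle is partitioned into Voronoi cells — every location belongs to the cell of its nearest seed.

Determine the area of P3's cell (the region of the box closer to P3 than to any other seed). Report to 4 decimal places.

1. box [0,41]×[0,54]: [(0, 0) (41, 0) (41, 54) (0, 54)]
2. ⊥bis P3·P0 via (18.335,20.84): [(0, 10.9985) (41, 33.0056) (41, 54) (0, 54)]  |A|=1311.9146
3. ⊥bis P3·P1 via (15.32,34.55): [(0, 10.9985) (16.6609, 19.9414) (13.5347, 54) (0, 54)]  |A|=588.7084
4. ⊥bis P3·P2 via (24.665,23.965): [(0, 10.9985) (16.6609, 19.9414) (13.5347, 54) (0, 54)]  |A|=588.7084
5. canonical 4-gon: [(0, 10.9985) (16.6609, 19.9414) (13.5347, 54) (0, 54)]
6. shoelace: 588.7084

Area of P3's cell: 588.7084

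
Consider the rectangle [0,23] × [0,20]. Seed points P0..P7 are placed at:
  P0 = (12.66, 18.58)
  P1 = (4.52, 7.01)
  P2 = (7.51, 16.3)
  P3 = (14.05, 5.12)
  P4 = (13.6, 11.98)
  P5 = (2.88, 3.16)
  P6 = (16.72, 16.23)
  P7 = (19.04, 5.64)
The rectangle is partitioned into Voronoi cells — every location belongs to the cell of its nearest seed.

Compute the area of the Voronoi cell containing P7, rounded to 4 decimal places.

Area of P7's cell: 70.2781

1. box [0,23]×[0,20]: [(0, 0) (23, 0) (23, 20) (0, 20)]
2. ⊥bis P7·P0 via (15.85,12.11): [(0, 4.2952) (0, 0) (23, 0) (23, 15.6353)]  |A|=229.2009
3. ⊥bis P7·P1 via (11.78,6.325): [(12.1539, 10.2877) (11.1832, 0) (23, 0) (23, 15.6353)]  |A|=145.5744
4. ⊥bis P7·P2 via (13.275,10.97): [(13.0548, 10.7319) (12.0982, 9.6971) (11.1832, 0) (23, 0) (23, 15.6353)]  |A|=145.3208
5. ⊥bis P7·P3 via (16.545,5.38): [(15.844, 12.107) (17.1056, 0) (23, 0) (23, 15.6353)]  |A|=91.6247
6. ⊥bis P7·P4 via (16.32,8.81): [(16.1984, 8.7057) (17.1056, 0) (23, 0) (23, 14.5417)]  |A|=75.1105
7. ⊥bis P7·P5 via (10.96,4.4): [(16.1984, 8.7057) (17.1056, 0) (23, 0) (23, 14.5417)]  |A|=75.1105
8. ⊥bis P7·P6 via (17.88,10.935): [(19.1108, 11.2046) (16.1984, 8.7057) (17.1056, 0) (23, 0) (23, 12.0567)]  |A|=70.2781
9. canonical 5-gon: [(19.1108, 11.2046) (16.1984, 8.7057) (17.1056, 0) (23, 0) (23, 12.0567)]
10. shoelace: 70.2781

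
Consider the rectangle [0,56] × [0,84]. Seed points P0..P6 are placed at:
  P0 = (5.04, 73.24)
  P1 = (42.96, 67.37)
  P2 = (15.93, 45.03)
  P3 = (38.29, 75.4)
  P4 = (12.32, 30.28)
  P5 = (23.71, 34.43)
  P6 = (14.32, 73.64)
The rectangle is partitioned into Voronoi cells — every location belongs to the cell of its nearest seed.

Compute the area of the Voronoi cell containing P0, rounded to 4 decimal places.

1. box [0,56]×[0,84]: [(0, 0) (56, 0) (56, 84) (0, 84)]
2. ⊥bis P0·P1 via (24,70.305): [(0, 0) (13.1168, 0) (26.12, 84) (0, 84)]  |A|=1647.9454
3. ⊥bis P0·P2 via (10.485,59.135): [(0, 55.0874) (23.0199, 63.9739) (26.12, 84) (0, 84)]  |A|=594.3234
4. ⊥bis P0·P3 via (21.665,74.32): [(0, 55.0874) (22.3538, 63.7168) (21.0362, 84) (0, 84)]  |A|=536.4938
5. ⊥bis P0·P4 via (8.68,51.76): [(0, 55.0874) (22.3538, 63.7168) (21.0362, 84) (0, 84)]  |A|=536.4938
6. ⊥bis P0·P5 via (14.375,53.835): [(0, 55.0874) (22.3538, 63.7168) (21.0362, 84) (0, 84)]  |A|=536.4938
7. ⊥bis P0·P6 via (9.68,73.44): [(0, 55.0874) (10.2997, 59.0635) (9.2248, 84) (0, 84)]  |A|=263.9127
8. canonical 4-gon: [(0, 55.0874) (10.2997, 59.0635) (9.2248, 84) (0, 84)]
9. shoelace: 263.9127

Area of P0's cell: 263.9127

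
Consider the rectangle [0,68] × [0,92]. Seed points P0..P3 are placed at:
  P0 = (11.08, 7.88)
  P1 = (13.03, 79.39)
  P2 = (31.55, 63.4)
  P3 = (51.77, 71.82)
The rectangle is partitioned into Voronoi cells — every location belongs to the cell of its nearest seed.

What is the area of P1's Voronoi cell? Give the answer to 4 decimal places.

1. box [0,68]×[0,92]: [(0, 0) (68, 0) (68, 92) (0, 92)]
2. ⊥bis P1·P0 via (12.055,43.635): [(0, 43.9637) (68, 42.1094) (68, 92) (0, 92)]  |A|=3329.5123
3. ⊥bis P1·P2 via (22.29,71.395): [(0, 45.5782) (40.0802, 92) (0, 92)]  |A|=930.297
4. ⊥bis P1·P3 via (32.4,75.605): [(0, 45.5782) (34.2942, 85.2985) (35.6037, 92) (0, 92)]  |A|=915.2974
5. canonical 4-gon: [(0, 45.5782) (34.2942, 85.2985) (35.6037, 92) (0, 92)]
6. shoelace: 915.2974

Area of P1's cell: 915.2974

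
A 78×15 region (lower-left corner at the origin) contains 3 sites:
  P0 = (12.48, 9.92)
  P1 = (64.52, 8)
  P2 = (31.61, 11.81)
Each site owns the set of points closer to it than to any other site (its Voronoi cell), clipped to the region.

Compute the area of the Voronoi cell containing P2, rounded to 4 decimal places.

1. box [0,78]×[0,15]: [(0, 0) (78, 0) (78, 15) (0, 15)]
2. ⊥bis P2·P0 via (22.045,10.865): [(23.1184, 0) (78, 0) (78, 15) (21.6365, 15)]  |A|=834.3382
3. ⊥bis P2·P1 via (48.065,9.905): [(23.1184, 0) (46.9183, 0) (48.6548, 15) (21.6365, 15)]  |A|=381.1368
4. canonical 4-gon: [(23.1184, 0) (46.9183, 0) (48.6548, 15) (21.6365, 15)]
5. shoelace: 381.1368

Area of P2's cell: 381.1368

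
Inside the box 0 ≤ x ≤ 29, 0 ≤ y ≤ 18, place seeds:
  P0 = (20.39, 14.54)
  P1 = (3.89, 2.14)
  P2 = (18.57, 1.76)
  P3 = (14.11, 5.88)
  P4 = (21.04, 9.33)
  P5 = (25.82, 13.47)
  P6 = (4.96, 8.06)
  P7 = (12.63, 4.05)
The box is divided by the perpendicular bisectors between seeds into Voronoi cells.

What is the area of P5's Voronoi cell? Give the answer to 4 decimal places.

1. box [0,29]×[0,18]: [(0, 0) (29, 0) (29, 18) (0, 18)]
2. ⊥bis P5·P0 via (23.105,14.005): [(20.3453, 0) (29, 0) (29, 18) (23.8922, 18)]  |A|=123.8625
3. ⊥bis P5·P1 via (14.855,7.805): [(20.3453, 0) (29, 0) (29, 18) (23.8922, 18)]  |A|=123.8625
4. ⊥bis P5·P2 via (22.195,7.615): [(21.8838, 7.8077) (29, 3.4018) (29, 18) (23.8922, 18)]  |A|=77.9718
5. ⊥bis P5·P3 via (19.965,9.675): [(21.8838, 7.8077) (29, 3.4018) (29, 18) (23.8922, 18)]  |A|=77.9718
6. ⊥bis P5·P4 via (23.43,11.4): [(22.7471, 12.1885) (29, 4.9689) (29, 18) (23.8922, 18)]  |A|=55.5831
7. ⊥bis P5·P6 via (15.39,10.765): [(22.7471, 12.1885) (29, 4.9689) (29, 18) (23.8922, 18)]  |A|=55.5831
8. ⊥bis P5·P7 via (19.225,8.76): [(22.7471, 12.1885) (29, 4.9689) (29, 18) (23.8922, 18)]  |A|=55.5831
9. canonical 4-gon: [(22.7471, 12.1885) (29, 4.9689) (29, 18) (23.8922, 18)]
10. shoelace: 55.5831

Area of P5's cell: 55.5831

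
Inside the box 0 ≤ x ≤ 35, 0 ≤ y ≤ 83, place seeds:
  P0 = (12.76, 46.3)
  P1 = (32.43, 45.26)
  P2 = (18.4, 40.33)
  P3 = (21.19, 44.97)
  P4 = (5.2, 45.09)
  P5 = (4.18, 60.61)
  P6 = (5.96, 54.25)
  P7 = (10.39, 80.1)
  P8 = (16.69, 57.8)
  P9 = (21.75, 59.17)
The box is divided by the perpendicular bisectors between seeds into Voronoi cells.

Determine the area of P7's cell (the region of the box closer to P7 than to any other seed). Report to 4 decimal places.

Area of P7's cell: 359.0961

1. box [0,35]×[0,83]: [(0, 0) (35, 0) (35, 83) (0, 83)]
2. ⊥bis P7·P0 via (11.575,63.2): [(0, 62.3884) (35, 64.8425) (35, 83) (0, 83)]  |A|=678.4592
3. ⊥bis P7·P1 via (21.41,62.68): [(0, 62.3884) (23.5605, 64.0404) (35, 71.2771) (35, 83) (0, 83)]  |A|=641.6548
4. ⊥bis P7·P2 via (14.395,60.215): [(0, 62.3884) (23.5605, 64.0404) (35, 71.2771) (35, 83) (0, 83)]  |A|=641.6548
5. ⊥bis P7·P3 via (15.79,62.535): [(0, 62.3884) (19.8376, 63.7794) (26.2774, 65.7591) (35, 71.2771) (35, 83) (0, 83)]  |A|=638.8102
6. ⊥bis P7·P4 via (7.795,62.595): [(0, 63.7506) (6.2382, 62.8258) (19.8376, 63.7794) (26.2774, 65.7591) (35, 71.2771) (35, 83) (0, 83)]  |A|=634.5614
7. ⊥bis P7·P5 via (7.285,70.355): [(0, 72.6762) (23.9524, 65.0444) (26.2774, 65.7591) (35, 71.2771) (35, 83) (0, 83)]  |A|=505.916
8. ⊥bis P7·P6 via (8.175,67.175): [(0, 72.6762) (23.9524, 65.0444) (26.2774, 65.7591) (35, 71.2771) (35, 83) (0, 83)]  |A|=505.916
9. ⊥bis P7·P8 via (13.54,68.95): [(0, 72.6762) (12.5619, 68.6737) (35, 75.0127) (35, 83) (0, 83)]  |A|=405.1643
10. ⊥bis P7·P9 via (16.07,69.635): [(0, 72.6762) (12.5619, 68.6737) (16.1843, 69.6971) (35, 79.9095) (35, 83) (0, 83)]  |A|=359.0961
11. canonical 6-gon: [(0, 72.6762) (12.5619, 68.6737) (16.1843, 69.6971) (35, 79.9095) (35, 83) (0, 83)]
12. shoelace: 359.0961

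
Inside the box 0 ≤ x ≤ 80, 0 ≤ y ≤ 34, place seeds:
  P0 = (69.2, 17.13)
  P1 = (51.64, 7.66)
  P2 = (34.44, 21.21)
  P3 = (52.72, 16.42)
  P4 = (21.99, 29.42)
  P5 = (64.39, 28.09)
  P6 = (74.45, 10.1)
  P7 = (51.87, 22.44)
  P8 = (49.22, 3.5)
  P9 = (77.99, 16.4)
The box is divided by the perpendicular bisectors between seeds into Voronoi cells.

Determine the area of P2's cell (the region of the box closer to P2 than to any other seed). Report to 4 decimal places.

1. box [0,80]×[0,34]: [(0, 0) (80, 0) (80, 34) (0, 34)]
2. ⊥bis P2·P0 via (51.82,19.17): [(0, 0) (49.5699, 0) (53.5607, 34) (0, 34)]  |A|=1753.22
3. ⊥bis P2·P1 via (43.04,14.435): [(0, 0) (31.6682, 0) (52.7041, 26.7024) (53.5607, 34) (0, 34)]  |A|=1514.2116
4. ⊥bis P2·P3 via (43.58,18.815): [(0, 0) (31.6682, 0) (42.1294, 13.2791) (47.559, 34) (0, 34)]  |A|=1419.1953
5. ⊥bis P2·P4 via (28.215,25.315): [(11.5213, 0) (31.6682, 0) (42.1294, 13.2791) (47.559, 34) (33.9422, 34)]  |A|=646.3149
6. ⊥bis P2·P5 via (49.415,24.65): [(11.5213, 0) (31.6682, 0) (42.1294, 13.2791) (47.4035, 33.4065) (47.2672, 34) (33.9422, 34)]  |A|=646.2283
7. ⊥bis P2·P6 via (54.445,15.655): [(11.5213, 0) (31.6682, 0) (42.1294, 13.2791) (47.4035, 33.4065) (47.2672, 34) (33.9422, 34)]  |A|=646.2283
8. ⊥bis P2·P7 via (43.155,21.825): [(11.5213, 0) (31.6682, 0) (42.1294, 13.2791) (43.4125, 18.1758) (42.2958, 34) (33.9422, 34)]  |A|=604.6723
9. ⊥bis P2·P8 via (41.83,12.355): [(11.5213, 0) (27.0257, 0) (40.5788, 11.3108) (42.1294, 13.2791) (43.4125, 18.1758) (42.2958, 34) (33.9422, 34)]  |A|=578.4171
10. ⊥bis P2·P9 via (56.215,18.805): [(11.5213, 0) (27.0257, 0) (40.5788, 11.3108) (42.1294, 13.2791) (43.4125, 18.1758) (42.2958, 34) (33.9422, 34)]  |A|=578.4171
11. canonical 7-gon: [(11.5213, 0) (27.0257, 0) (40.5788, 11.3108) (42.1294, 13.2791) (43.4125, 18.1758) (42.2958, 34) (33.9422, 34)]
12. shoelace: 578.4171

Area of P2's cell: 578.4171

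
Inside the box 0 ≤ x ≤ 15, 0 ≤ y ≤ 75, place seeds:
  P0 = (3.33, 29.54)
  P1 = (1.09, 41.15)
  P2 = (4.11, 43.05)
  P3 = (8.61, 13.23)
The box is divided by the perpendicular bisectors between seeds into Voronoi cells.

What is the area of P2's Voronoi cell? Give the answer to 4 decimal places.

Area of P2's cell: 552.9902

1. box [0,15]×[0,75]: [(0, 0) (15, 0) (15, 75) (0, 75)]
2. ⊥bis P2·P0 via (3.72,36.295): [(0, 36.5098) (15, 35.6437) (15, 75) (0, 75)]  |A|=583.8486
3. ⊥bis P2·P1 via (2.6,42.1): [(0, 46.2326) (6.3476, 36.1433) (15, 35.6437) (15, 75) (0, 75)]  |A|=552.9902
4. ⊥bis P2·P3 via (6.36,28.14): [(0, 46.2326) (6.3476, 36.1433) (15, 35.6437) (15, 75) (0, 75)]  |A|=552.9902
5. canonical 5-gon: [(0, 46.2326) (6.3476, 36.1433) (15, 35.6437) (15, 75) (0, 75)]
6. shoelace: 552.9902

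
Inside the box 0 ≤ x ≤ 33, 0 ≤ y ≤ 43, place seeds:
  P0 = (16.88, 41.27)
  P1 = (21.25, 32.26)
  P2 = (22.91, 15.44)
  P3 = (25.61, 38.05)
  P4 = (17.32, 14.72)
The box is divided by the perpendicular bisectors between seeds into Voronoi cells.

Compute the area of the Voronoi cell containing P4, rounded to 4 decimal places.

Area of P4's cell: 524.2287

1. box [0,33]×[0,43]: [(0, 0) (33, 0) (33, 43) (0, 43)]
2. ⊥bis P4·P0 via (17.1,27.995): [(0, 27.7116) (0, 0) (33, 0) (33, 28.2585)]  |A|=923.5069
3. ⊥bis P4·P1 via (19.285,23.49): [(0.413, 27.7185) (0, 27.7116) (0, 0) (33, 0) (33, 20.417)]  |A|=795.7417
4. ⊥bis P4·P2 via (20.115,15.08): [(19.0243, 23.5484) (0.413, 27.7185) (0, 27.7116) (0, 0) (22.0573, 0)]  |A|=524.2287
5. ⊥bis P4·P3 via (21.465,26.385): [(19.0243, 23.5484) (0.413, 27.7185) (0, 27.7116) (0, 0) (22.0573, 0)]  |A|=524.2287
6. canonical 5-gon: [(19.0243, 23.5484) (0.413, 27.7185) (0, 27.7116) (0, 0) (22.0573, 0)]
7. shoelace: 524.2287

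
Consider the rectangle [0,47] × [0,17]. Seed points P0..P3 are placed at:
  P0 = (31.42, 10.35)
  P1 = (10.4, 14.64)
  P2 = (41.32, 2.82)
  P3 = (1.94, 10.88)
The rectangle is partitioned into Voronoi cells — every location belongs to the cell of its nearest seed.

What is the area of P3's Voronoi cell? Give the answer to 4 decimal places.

1. box [0,47]×[0,17]: [(0, 0) (47, 0) (47, 17) (0, 17)]
2. ⊥bis P3·P0 via (16.68,10.615): [(0, 0) (16.4892, 0) (16.7948, 17) (0, 17)]  |A|=282.9136
3. ⊥bis P3·P1 via (6.17,12.76): [(0, 0) (11.8411, 0) (4.2856, 17) (0, 17)]  |A|=137.0767
4. ⊥bis P3·P2 via (21.63,6.85): [(0, 0) (11.8411, 0) (4.2856, 17) (0, 17)]  |A|=137.0767
5. canonical 4-gon: [(0, 0) (11.8411, 0) (4.2856, 17) (0, 17)]
6. shoelace: 137.0767

Area of P3's cell: 137.0767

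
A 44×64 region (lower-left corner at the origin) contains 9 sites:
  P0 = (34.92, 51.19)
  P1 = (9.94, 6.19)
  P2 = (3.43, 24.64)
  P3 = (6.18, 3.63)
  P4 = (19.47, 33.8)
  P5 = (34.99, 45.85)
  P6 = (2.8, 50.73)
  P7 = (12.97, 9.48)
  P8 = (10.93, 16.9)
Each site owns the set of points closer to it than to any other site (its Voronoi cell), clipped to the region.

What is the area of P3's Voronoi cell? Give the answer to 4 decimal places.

1. box [0,44]×[0,64]: [(0, 0) (44, 0) (44, 64) (0, 64)]
2. ⊥bis P3·P0 via (20.55,27.41): [(0, 39.8281) (0, 0) (44, 0) (44, 13.2394)]  |A|=1167.4863
3. ⊥bis P3·P1 via (8.06,4.91): [(0, 16.7481) (0, 0) (11.403, 0)]  |A|=95.4893
4. ⊥bis P3·P2 via (4.805,14.135): [(2.0267, 13.7714) (0, 13.5061) (0, 0) (11.403, 0)]  |A|=92.2039
5. ⊥bis P3·P4 via (12.825,18.715): [(2.0267, 13.7714) (0, 13.5061) (0, 0) (11.403, 0)]  |A|=92.2039
6. ⊥bis P3·P5 via (20.585,24.74): [(2.0267, 13.7714) (0, 13.5061) (0, 0) (11.403, 0)]  |A|=92.2039
7. ⊥bis P3·P6 via (4.49,27.18): [(2.0267, 13.7714) (0, 13.5061) (0, 0) (11.403, 0)]  |A|=92.2039
8. ⊥bis P3·P7 via (9.575,6.555): [(2.0267, 13.7714) (0, 13.5061) (0, 0) (11.403, 0)]  |A|=92.2039
9. ⊥bis P3·P8 via (8.555,10.265): [(3.0796, 12.2249) (0, 13.3273) (0, 0) (11.403, 0)]  |A|=90.2218
10. canonical 4-gon: [(3.0796, 12.2249) (0, 13.3273) (0, 0) (11.403, 0)]
11. shoelace: 90.2218

Area of P3's cell: 90.2218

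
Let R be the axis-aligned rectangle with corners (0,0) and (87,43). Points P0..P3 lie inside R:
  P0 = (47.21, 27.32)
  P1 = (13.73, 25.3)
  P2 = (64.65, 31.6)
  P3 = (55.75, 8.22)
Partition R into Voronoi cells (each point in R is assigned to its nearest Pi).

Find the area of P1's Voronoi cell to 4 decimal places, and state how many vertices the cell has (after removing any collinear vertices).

1. box [0,87]×[0,43]: [(0, 0) (87, 0) (87, 43) (0, 43)]
2. ⊥bis P1·P0 via (30.47,26.31): [(0, 0) (32.0574, 0) (29.463, 43) (0, 43)]  |A|=1322.689
3. ⊥bis P1·P2 via (39.19,28.45): [(0, 0) (32.0574, 0) (29.463, 43) (0, 43)]  |A|=1322.689
4. ⊥bis P1·P3 via (34.74,16.76): [(0, 0) (27.9275, 0) (31.5236, 8.8471) (29.463, 43) (0, 43)]  |A|=1304.4202
5. canonical 5-gon: [(0, 0) (27.9275, 0) (31.5236, 8.8471) (29.463, 43) (0, 43)]
6. shoelace: 1304.4202

Area of P1's cell: 1304.4202 (5 vertices)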